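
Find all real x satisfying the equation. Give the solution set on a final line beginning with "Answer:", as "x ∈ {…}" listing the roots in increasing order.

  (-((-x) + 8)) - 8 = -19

Step 1. [(-((-x) + 8)) - 8 = -19] the outer -8 inverts by adding 8. So sub: -((-x) + 8) = -11.
Step 2. [-((-x) + 8) = -11] flip signs both sides, so neg: (-x) + 8 = 11.
Step 3. [(-x) + 8 = 11] subtract 8: x sits inside (… + 8). So sub: -x = 3.
Step 4. [-x = 3] flip signs both sides ⇒ neg: x = -3.

Answer: x ∈ {-3}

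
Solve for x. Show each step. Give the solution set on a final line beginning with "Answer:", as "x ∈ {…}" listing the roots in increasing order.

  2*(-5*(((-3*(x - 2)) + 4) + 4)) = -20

Step 1. [2*(-5*(((-3*(x - 2)) + 4) + 4)) = -20] leading coefficient 2: divide by 2, so div: -5*(((-3*(x - 2)) + 4) + 4) = -10.
Step 2. [-5*(((-3*(x - 2)) + 4) + 4) = -10] -5 out front; divide by -5 ⇒ div: ((-3*(x - 2)) + 4) + 4 = 2.
Step 3. [((-3*(x - 2)) + 4) + 4 = 2] 4 comes off first (subtract 4). So sub: (-3*(x - 2)) + 4 = -2.
Step 4. [(-3*(x - 2)) + 4 = -2] +4 is outermost — subtract 4 both sides ⇒ sub: -3*(x - 2) = -6.
Step 5. [-3*(x - 2) = -6] -3·(inner) — divide through by -3, so div: x - 2 = 2.
Step 6. [x - 2 = 2] -2 is outermost — add 2 both sides, so sub: x = 4.

Answer: x ∈ {4}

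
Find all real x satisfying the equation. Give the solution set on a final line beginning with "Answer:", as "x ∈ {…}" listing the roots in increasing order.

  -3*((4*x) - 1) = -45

Step 1. [-3*((4*x) - 1) = -45] -3·(inner) — divide through by -3 ⇒ div: (4*x) - 1 = 15.
Step 2. [(4*x) - 1 = 15] -1 is outermost — add 1 both sides, so sub: 4*x = 16.
Step 3. [4*x = 16] LHS = 4·(…); ÷4 both sides ⇒ div: x = 4.

Answer: x ∈ {4}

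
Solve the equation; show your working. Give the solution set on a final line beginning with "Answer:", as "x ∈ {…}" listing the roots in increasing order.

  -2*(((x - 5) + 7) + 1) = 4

Step 1. [-2*(((x - 5) + 7) + 1) = 4] -2·(inner) — divide through by -2 ⇒ div: ((x - 5) + 7) + 1 = -2.
Step 2. [((x - 5) + 7) + 1 = -2] +1 is outermost — subtract 1 both sides. So sub: (x - 5) + 7 = -3.
Step 3. [(x - 5) + 7 = -3] the outer +7 inverts by subtracting 7. So sub: x - 5 = -10.
Step 4. [x - 5 = -10] add 5: x sits inside (… - 5). So sub: x = -5.

Answer: x ∈ {-5}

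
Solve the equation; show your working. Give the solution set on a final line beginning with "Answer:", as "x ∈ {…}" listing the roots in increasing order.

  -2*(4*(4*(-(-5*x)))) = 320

Step 1. [-2*(4*(4*(-(-5*x)))) = 320] LHS = -2·(…); ÷-2 both sides, so div: 4*(4*(-(-5*x))) = -160.
Step 2. [4*(4*(-(-5*x))) = -160] leading coefficient 4: divide by 4, so div: 4*(-(-5*x)) = -40.
Step 3. [4*(-(-5*x)) = -40] divide by the outer 4. So div: -(-5*x) = -10.
Step 4. [-(-5*x) = -10] flip signs both sides, so neg: -5*x = 10.
Step 5. [-5*x = 10] -5 out front; divide by -5. So div: x = -2.

Answer: x ∈ {-2}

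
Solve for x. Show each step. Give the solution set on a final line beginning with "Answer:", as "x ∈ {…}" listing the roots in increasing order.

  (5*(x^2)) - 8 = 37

Step 1. [(5*(x^2)) - 8 = 37] peel the -8: add 8 from each side, so sub: 5*(x^2) = 45.
Step 2. [5*(x^2) = 45] LHS = 5·(…); ÷5 both sides ⇒ div: x^2 = 9.
Step 3. [x^2 = 9] LHS squared, RHS 9 ≥ 0: apply √ (±), so sqrt: x = 3 or -3.

Answer: x ∈ {-3, 3}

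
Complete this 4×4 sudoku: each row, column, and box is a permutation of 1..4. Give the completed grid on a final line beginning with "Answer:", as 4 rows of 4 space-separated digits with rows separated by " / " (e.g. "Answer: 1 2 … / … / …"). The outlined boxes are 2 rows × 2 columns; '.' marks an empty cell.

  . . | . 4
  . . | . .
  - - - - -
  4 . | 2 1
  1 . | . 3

Step 1. [r2c2∈{1,2,3,4}] across row 2, 4 lands solely at r2c2, so r2c2=4.
Step 2. [r1c2∈{1,2,3}] r1c2 is the only open cell in col 2 admitting 1. So r1c2=1.
Step 3. [r1c1∈{2,3}] in row 1, 2 fits only at r1c1, so r1c1=2.
Step 4. [r2c1∈{3}] only 3 remains possible at r2c1, so r2c1=3.
Step 5. [r3c2∈{3}] r3c2 is down to just 3 ⇒ r3c2=3.
Step 6. [r2c3∈{1}] only 1 remains possible at r2c3, so r2c3=1.
Step 7. [r4c3∈{4}] r4c3's peers cover all but 4. So r4c3=4.
Step 8. [r1c3∈{3}] r1c3 has the single candidate 3. So r1c3=3.
Step 9. [r2c4∈{2}] r2c4 is down to just 2, so r2c4=2.
Step 10. [r4c2∈{2}] r4c2 is down to just 2 ⇒ r4c2=2.

Answer: 2 1 3 4 / 3 4 1 2 / 4 3 2 1 / 1 2 4 3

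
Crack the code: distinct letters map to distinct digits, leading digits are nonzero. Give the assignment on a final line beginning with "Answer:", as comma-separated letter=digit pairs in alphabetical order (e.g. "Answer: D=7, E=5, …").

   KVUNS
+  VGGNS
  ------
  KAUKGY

Step 1. [K] adding two 5-digit numbers gives at most 5+1 digits, and here it does — K is that final carry and must be 1. So K=1.
Step 2. [col 1: S + S ≡ Y (mod 10)] S=2 is one option consistent with column 1 (S + S ≡ Y (mod 10), carry-in 0) — take it ⇒ S=2.
Step 3. [col 1: S + S ≡ Y (mod 10)] in column 1 we have S+S≡Y with carry-in 0; given S=2 and digits 1,2 already taken and all letters distinct, that pins Y to 4. So Y=4.
Step 4. [col 2: N + N ≡ G (mod 10)] no forcing yet in column 2 (carry-in 0); N=3 is free and consistent — try it ⇒ N=3.
Step 5. [col 2: N + N ≡ G (mod 10)] column 2 reads N+N+carry(0)=G with N=3; with digits 1,2,3,4 already taken and all letters distinct, the only value for G is 6. So G=6.
Step 6. [col 3: U + G ≡ K (mod 10)] column 3: given G=6, K=1, carry-in 0, and digits 1,2,3,4,6 already taken and all letters distinct, U+G≡K (mod 10) forces U=5 ⇒ U=5.
Step 7. [col 4: V + G ≡ U (mod 10)] in column 4 we have V+G≡U with carry-in 1; given G=6, U=5 and digits 1,2,3,4,5,6 already taken and all letters distinct, that pins V to 8. So V=8.
Step 8. [col 5: K + V ≡ A (mod 10)] from column 5 (K=1, V=8, carry-in 1, digits 1,2,3,4,5,6,8 already taken and all letters distinct): A must equal 0 ⇒ A=0.

Answer: A=0, G=6, K=1, N=3, S=2, U=5, V=8, Y=4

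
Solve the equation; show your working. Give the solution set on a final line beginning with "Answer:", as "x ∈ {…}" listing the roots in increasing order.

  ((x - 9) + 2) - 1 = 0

Step 1. [((x - 9) + 2) - 1 = 0] peel the -1: add 1 from each side ⇒ sub: (x - 9) + 2 = 1.
Step 2. [(x - 9) + 2 = 1] peel the +2: subtract 2 from each side, so sub: x - 9 = -1.
Step 3. [x - 9 = -1] 9 comes off first (add 9), so sub: x = 8.

Answer: x ∈ {8}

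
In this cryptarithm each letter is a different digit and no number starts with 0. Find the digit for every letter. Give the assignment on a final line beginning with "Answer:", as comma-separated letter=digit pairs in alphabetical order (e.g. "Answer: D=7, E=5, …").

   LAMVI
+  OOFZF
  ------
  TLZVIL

Step 1. [col 1: I + F ≡ L (mod 10)] column 1 (I + F ≡ L (mod 10), carry-in 0) doesn't pin I yet; pick I=2 and continue. So I=2.
Step 2. [col 1: I + F ≡ L (mod 10)] column 1 (I + F ≡ L (mod 10), carry-in 0) doesn't pin F yet; pick F=4 and continue. So F=4.
Step 3. [col 1: I + F ≡ L (mod 10)] column 1 reads I+F+carry(0)=L with I=2, F=4; with digits 2,4 already taken and all letters distinct, the only value for L is 6, so L=6.
Step 4. [col 2: V + Z ≡ I (mod 10)] V=5 is one option consistent with column 2 (V + Z ≡ I (mod 10), carry-in 0) — take it, so V=5.
Step 5. [col 2: V + Z ≡ I (mod 10)] column 2: given V=5, I=2, carry-in 0, and digits 2,4,5,6 already taken and all letters distinct, V+Z≡I (mod 10) forces Z=7 ⇒ Z=7.
Step 6. [T] T is the leading digit of a 6-digit sum of two 5-digit numbers; the final carry is exactly 1, so T=1.
Step 7. [col 3: M + F ≡ V (mod 10)] column 3: given F=4, V=5, carry-in 1, and digits 1,2,4,5,6,7 already taken and all letters distinct, M+F≡V (mod 10) forces M=0 ⇒ M=0.
Step 8. [col 4: A + O ≡ Z (mod 10)] A=8 is one option consistent with column 4 (A + O ≡ Z (mod 10), carry-in 0) — take it ⇒ A=8.
Step 9. [col 4: A + O ≡ Z (mod 10)] column 4 reads A+O+carry(0)=Z with A=8, Z=7; with digits 0,1,2,4,5,6,7,8 already taken and all letters distinct, the only value for O is 9. So O=9.

Answer: A=8, F=4, I=2, L=6, M=0, O=9, T=1, V=5, Z=7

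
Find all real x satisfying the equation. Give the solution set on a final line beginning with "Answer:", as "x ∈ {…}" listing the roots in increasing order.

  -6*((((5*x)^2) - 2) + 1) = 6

Step 1. [-6*((((5*x)^2) - 2) + 1) = 6] -6·(inner) — divide through by -6. So div: (((5*x)^2) - 2) + 1 = -1.
Step 2. [(((5*x)^2) - 2) + 1 = -1] 1 comes off first (subtract 1) ⇒ sub: ((5*x)^2) - 2 = -2.
Step 3. [((5*x)^2) - 2 = -2] -2 is outermost — add 2 both sides. So sub: (5*x)^2 = 0.
Step 4. [(5*x)^2 = 0] √ both sides: 0 ≥ 0 gives two branches ⇒ sqrt: 5*x = 0.
Step 5. [5*x = 0] 5·(inner) — divide through by 5 ⇒ div: x = 0.

Answer: x ∈ {0}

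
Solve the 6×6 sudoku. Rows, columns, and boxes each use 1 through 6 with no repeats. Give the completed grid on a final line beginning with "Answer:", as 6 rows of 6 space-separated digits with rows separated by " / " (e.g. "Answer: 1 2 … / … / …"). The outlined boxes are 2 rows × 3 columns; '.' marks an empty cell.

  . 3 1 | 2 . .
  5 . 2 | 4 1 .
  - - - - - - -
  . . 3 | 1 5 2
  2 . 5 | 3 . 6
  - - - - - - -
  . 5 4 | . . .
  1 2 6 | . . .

Step 1. [r6c6∈{3,4,5}] across col 6, 4 lands solely at r6c6 ⇒ r6c6=4.
Step 2. [r1c1∈{4,6}] across row 1, 4 lands solely at r1c1, so r1c1=4.
Step 3. [r3c2∈{4,6}] in row 3, 4 fits only at r3c2. So r3c2=4.
Step 4. [r5c5∈{2,3,6}] in row 5, 2 fits only at r5c5 ⇒ r5c5=2.
Step 5. [r5c6∈{1,3}] 1 has one home in row 5: r5c6. So r5c6=1.
Step 6. [r3c1∈{6}] r3c1's peers cover all but 6. So r3c1=6.
Step 7. [r5c1∈{3}] nothing but 3 survives at r5c1 ⇒ r5c1=3.
Step 8. [r4c2∈{1}] r4c2's peers cover all but 1. So r4c2=1.
Step 9. [r1c5∈{6}] r1c5 is down to just 6. So r1c5=6.
Step 10. [r5c4∈{6}] nothing but 6 survives at r5c4. So r5c4=6.
Step 11. [r2c2∈{6}] r2c2 has the single candidate 6, so r2c2=6.
Step 12. [r6c5∈{3}] nothing but 3 survives at r6c5. So r6c5=3.
Step 13. [r1c6∈{5}] nothing but 5 survives at r1c6, so r1c6=5.
Step 14. [r2c6∈{3}] r2c6's peers cover all but 3. So r2c6=3.
Step 15. [r6c4∈{5}] only 5 remains possible at r6c4. So r6c4=5.
Step 16. [r4c5∈{4}] r4c5 has the single candidate 4, so r4c5=4.

Answer: 4 3 1 2 6 5 / 5 6 2 4 1 3 / 6 4 3 1 5 2 / 2 1 5 3 4 6 / 3 5 4 6 2 1 / 1 2 6 5 3 4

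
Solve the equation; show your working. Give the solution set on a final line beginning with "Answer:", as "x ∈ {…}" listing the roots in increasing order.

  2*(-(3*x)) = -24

Step 1. [2*(-(3*x)) = -24] 2·(inner) — divide through by 2 ⇒ div: -(3*x) = -12.
Step 2. [-(3*x) = -12] leading − — multiply by −1, so neg: 3*x = 12.
Step 3. [3*x = 12] 3 out front; divide by 3. So div: x = 4.

Answer: x ∈ {4}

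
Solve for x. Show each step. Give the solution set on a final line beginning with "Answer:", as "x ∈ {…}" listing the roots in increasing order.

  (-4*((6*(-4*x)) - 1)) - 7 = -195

Step 1. [(-4*((6*(-4*x)) - 1)) - 7 = -195] peel the -7: add 7 from each side, so sub: -4*((6*(-4*x)) - 1) = -188.
Step 2. [-4*((6*(-4*x)) - 1) = -188] divide by the outer -4, so div: (6*(-4*x)) - 1 = 47.
Step 3. [(6*(-4*x)) - 1 = 47] the outer -1 inverts by adding 1. So sub: 6*(-4*x) = 48.
Step 4. [6*(-4*x) = 48] divide by the outer 6. So div: -4*x = 8.
Step 5. [-4*x = 8] -4 out front; divide by -4, so div: x = -2.

Answer: x ∈ {-2}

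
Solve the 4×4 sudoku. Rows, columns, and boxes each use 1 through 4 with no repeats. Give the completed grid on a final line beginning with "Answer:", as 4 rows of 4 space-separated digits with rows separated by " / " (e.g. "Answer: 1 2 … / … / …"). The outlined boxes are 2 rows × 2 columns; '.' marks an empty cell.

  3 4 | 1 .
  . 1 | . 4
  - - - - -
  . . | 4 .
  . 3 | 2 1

Step 1. [r3c1∈{1,2}] row 3 places 1 nowhere but r3c1, so r3c1=1.
Step 2. [r2c1∈{2}] r2c1 is down to just 2. So r2c1=2.
Step 3. [r4c1∈{4}] r4c1's peers cover all but 4, so r4c1=4.
Step 4. [r3c2∈{2}] r3c2's peers cover all but 2. So r3c2=2.
Step 5. [r1c4∈{2}] r1c4's peers cover all but 2, so r1c4=2.
Step 6. [r2c3∈{3}] r2c3 has the single candidate 3 ⇒ r2c3=3.
Step 7. [r3c4∈{3}] r3c4 has the single candidate 3, so r3c4=3.

Answer: 3 4 1 2 / 2 1 3 4 / 1 2 4 3 / 4 3 2 1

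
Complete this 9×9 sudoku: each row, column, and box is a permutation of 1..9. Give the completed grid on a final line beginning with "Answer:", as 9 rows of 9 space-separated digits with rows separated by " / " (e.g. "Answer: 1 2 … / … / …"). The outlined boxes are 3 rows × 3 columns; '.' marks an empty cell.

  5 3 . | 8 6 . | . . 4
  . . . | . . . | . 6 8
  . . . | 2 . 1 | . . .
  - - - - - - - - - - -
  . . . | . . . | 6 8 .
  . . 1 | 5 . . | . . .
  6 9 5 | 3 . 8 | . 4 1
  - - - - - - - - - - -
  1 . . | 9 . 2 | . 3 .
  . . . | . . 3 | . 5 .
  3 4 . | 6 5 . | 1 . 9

Step 1. [r9c6∈{7}] r9c6 has the single candidate 7. So r9c6=7.
Step 2. [r1c6∈{9}] r1c6 is down to just 9 ⇒ r1c6=9.
Step 3. [r4c6∈{4}] r4c6 has the single candidate 4, so r4c6=4.
Step 4. [r9c3∈{2,8}] row 9 places 8 nowhere but r9c3 ⇒ r9c3=8.
Step 5. [r5c1∈{2,4,7,8}] r5c1 is the only open cell in row 5 admitting 4 ⇒ r5c1=4.
Step 6. [r4c5∈{1,2,7,9}] r4c5 is the only open cell in row 4 admitting 9, so r4c5=9.
Step 7. [r9c8∈{2}] r9c8's peers cover all but 2. So r9c8=2.
Step 8. [r4c9∈{2,3,5,7}] row 4 places 5 nowhere but r4c9. So r4c9=5.
Step 9. [r5c9∈{2,3,7}] r5c9 is the only open cell in col 9 admitting 2, so r5c9=2.
Step 10. [r6c7∈{7}] r6c7 is down to just 7 ⇒ r6c7=7.
Step 11. [r5c5∈{7}] r5c5 has the single candidate 7 ⇒ r5c5=7.
Step 12. [r3c9∈{3,7}] col 9 places 3 nowhere but r3c9 ⇒ r3c9=3.
Step 13. [r3c5∈{4}] only 4 remains possible at r3c5. So r3c5=4.
Step 14. [r3c1∈{7,8,9}] in col 1, 8 fits only at r3c1, so r3c1=8.
Step 15. [r2c3∈{2,4,7,9}] r2c3 is the only open cell in row 2 admitting 4. So r2c3=4.
Step 16. [r8c4∈{1,4}] col 4 places 4 nowhere but r8c4, so r8c4=4.
Step 17. [r8c7∈{8}] nothing but 8 survives at r8c7. So r8c7=8.
Step 18. [r2c4∈{7}] r2c4's peers cover all but 7 ⇒ r2c4=7.
Step 19. [r7c2∈{5,6,7}] in row 7, 5 fits only at r7c2, so r7c2=5.
Step 20. [r3c7∈{5,9}] in row 3, 5 fits only at r3c7. So r3c7=5.
Step 21. [r4c3∈{2,3,7}] r4c3 is the only open cell in row 4 admitting 3. So r4c3=3.
Step 22. [r5c8∈{9}] only 9 remains possible at r5c8, so r5c8=9.
Step 23. [r3c3∈{6,7,9}] in row 3, 9 fits only at r3c3 ⇒ r3c3=9.
Step 24. [r2c1∈{2}] r2c1's peers cover all but 2 ⇒ r2c1=2.
Step 25. [r1c3∈{7}] only 7 remains possible at r1c3 ⇒ r1c3=7.
Step 26. [r7c3∈{6}] r7c3 is down to just 6. So r7c3=6.
Step 27. [r4c1∈{7}] nothing but 7 survives at r4c1. So r4c1=7.
Step 28. [r8c2∈{2,7}] in col 2, 7 fits only at r8c2 ⇒ r8c2=7.
Step 29. [r8c5∈{1}] r8c5 has the single candidate 1, so r8c5=1.
Step 30. [r8c9∈{6}] only 6 remains possible at r8c9 ⇒ r8c9=6.
Step 31. [r3c8∈{7}] only 7 remains possible at r3c8 ⇒ r3c8=7.
Step 32. [r7c9∈{7}] r7c9 has the single candidate 7. So r7c9=7.
Step 33. [r5c6∈{6}] r5c6's peers cover all but 6, so r5c6=6.
Step 34. [r1c7∈{2}] r1c7 has the single candidate 2. So r1c7=2.
Step 35. [r5c2∈{8}] nothing but 8 survives at r5c2. So r5c2=8.
Step 36. [r7c5∈{8}] r7c5's peers cover all but 8, so r7c5=8.
Step 37. [r8c1∈{9}] only 9 remains possible at r8c1. So r8c1=9.
Step 38. [r2c2∈{1}] nothing but 1 survives at r2c2. So r2c2=1.
Step 39. [r2c5∈{3}] r2c5 has the single candidate 3, so r2c5=3.
Step 40. [r4c2∈{2}] nothing but 2 survives at r4c2. So r4c2=2.
Step 41. [r8c3∈{2}] nothing but 2 survives at r8c3 ⇒ r8c3=2.
Step 42. [r3c2∈{6}] nothing but 6 survives at r3c2, so r3c2=6.
Step 43. [r2c6∈{5}] r2c6's peers cover all but 5. So r2c6=5.
Step 44. [r7c7∈{4}] nothing but 4 survives at r7c7. So r7c7=4.
Step 45. [r1c8∈{1}] nothing but 1 survives at r1c8. So r1c8=1.
Step 46. [r2c7∈{9}] r2c7's peers cover all but 9, so r2c7=9.
Step 47. [r4c4∈{1}] nothing but 1 survives at r4c4, so r4c4=1.
Step 48. [r6c5∈{2}] r6c5 has the single candidate 2. So r6c5=2.
Step 49. [r5c7∈{3}] r5c7 is down to just 3. So r5c7=3.

Answer: 5 3 7 8 6 9 2 1 4 / 2 1 4 7 3 5 9 6 8 / 8 6 9 2 4 1 5 7 3 / 7 2 3 1 9 4 6 8 5 / 4 8 1 5 7 6 3 9 2 / 6 9 5 3 2 8 7 4 1 / 1 5 6 9 8 2 4 3 7 / 9 7 2 4 1 3 8 5 6 / 3 4 8 6 5 7 1 2 9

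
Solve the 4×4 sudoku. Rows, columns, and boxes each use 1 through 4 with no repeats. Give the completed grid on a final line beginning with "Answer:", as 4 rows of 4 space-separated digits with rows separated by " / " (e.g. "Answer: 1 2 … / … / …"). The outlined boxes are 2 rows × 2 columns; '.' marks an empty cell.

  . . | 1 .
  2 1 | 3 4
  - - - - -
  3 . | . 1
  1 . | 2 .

Step 1. [r4c2∈{4}] only 4 remains possible at r4c2 ⇒ r4c2=4.
Step 2. [r1c1∈{4}] r1c1's peers cover all but 4 ⇒ r1c1=4.
Step 3. [r1c4∈{2}] r1c4's peers cover all but 2, so r1c4=2.
Step 4. [r3c3∈{4}] r3c3's peers cover all but 4, so r3c3=4.
Step 5. [r1c2∈{3}] r1c2 is down to just 3 ⇒ r1c2=3.
Step 6. [r3c2∈{2}] r3c2's peers cover all but 2, so r3c2=2.
Step 7. [r4c4∈{3}] r4c4 is down to just 3, so r4c4=3.

Answer: 4 3 1 2 / 2 1 3 4 / 3 2 4 1 / 1 4 2 3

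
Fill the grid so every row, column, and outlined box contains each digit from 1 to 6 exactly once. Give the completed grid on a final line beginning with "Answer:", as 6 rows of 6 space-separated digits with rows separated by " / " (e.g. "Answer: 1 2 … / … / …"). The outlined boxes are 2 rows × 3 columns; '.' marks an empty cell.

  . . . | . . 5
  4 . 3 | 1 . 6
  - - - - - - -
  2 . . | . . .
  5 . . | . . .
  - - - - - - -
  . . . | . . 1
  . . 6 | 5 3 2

Step 1. [r6c2∈{1,4}] 4 has one home in row 6: r6c2 ⇒ r6c2=4.
Step 2. [r1c4∈{2,3,4}] row 1 places 3 nowhere but r1c4 ⇒ r1c4=3.
Step 3. [r1c5∈{2,4}] in row 1, 4 fits only at r1c5 ⇒ r1c5=4.
Step 4. [r5c5∈{6}] r5c5 has the single candidate 6, so r5c5=6.
Step 5. [r4c4∈{2,4,6}] r4c4 is the only open cell in col 4 admitting 2 ⇒ r4c4=2.
Step 6. [r4c2∈{1,3,6}] r4c2 is the only open cell in row 4 admitting 6, so r4c2=6.
Step 7. [r3c2∈{1,3}] across box 3, 3 lands solely at r3c2 ⇒ r3c2=3.
Step 8. [r1c2∈{1,2}] col 2 places 1 nowhere but r1c2 ⇒ r1c2=1.
Step 9. [r3c6∈{4}] r3c6's peers cover all but 4 ⇒ r3c6=4.
Step 10. [r1c3∈{2}] r1c3 has the single candidate 2. So r1c3=2.
Step 11. [r4c5∈{1}] r4c5 is down to just 1 ⇒ r4c5=1.
Step 12. [r5c3∈{5}] only 5 remains possible at r5c3 ⇒ r5c3=5.
Step 13. [r5c1∈{3}] nothing but 3 survives at r5c1, so r5c1=3.
Step 14. [r6c1∈{1}] nothing but 1 survives at r6c1 ⇒ r6c1=1.
Step 15. [r5c4∈{4}] r5c4 is down to just 4 ⇒ r5c4=4.
Step 16. [r2c2∈{5}] nothing but 5 survives at r2c2 ⇒ r2c2=5.
Step 17. [r5c2∈{2}] r5c2 has the single candidate 2 ⇒ r5c2=2.
Step 18. [r3c4∈{6}] only 6 remains possible at r3c4 ⇒ r3c4=6.
Step 19. [r1c1∈{6}] r1c1 is down to just 6, so r1c1=6.
Step 20. [r4c6∈{3}] r4c6 is down to just 3 ⇒ r4c6=3.
Step 21. [r3c5∈{5}] only 5 remains possible at r3c5 ⇒ r3c5=5.
Step 22. [r3c3∈{1}] r3c3 is down to just 1. So r3c3=1.
Step 23. [r2c5∈{2}] r2c5 is down to just 2. So r2c5=2.
Step 24. [r4c3∈{4}] r4c3 has the single candidate 4. So r4c3=4.

Answer: 6 1 2 3 4 5 / 4 5 3 1 2 6 / 2 3 1 6 5 4 / 5 6 4 2 1 3 / 3 2 5 4 6 1 / 1 4 6 5 3 2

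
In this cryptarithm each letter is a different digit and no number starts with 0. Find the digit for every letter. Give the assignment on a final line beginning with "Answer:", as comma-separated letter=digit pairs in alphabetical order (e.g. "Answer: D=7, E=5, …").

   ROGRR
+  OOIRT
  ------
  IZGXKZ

Step 1. [col 1: R + T ≡ Z (mod 10)] no forcing yet in column 1 (carry-in 0); Z=4 is free and consistent — try it ⇒ Z=4.
Step 2. [col 1: R + T ≡ Z (mod 10)] column 1 (R + T ≡ Z (mod 10), carry-in 0) doesn't pin T yet; pick T=6 and continue. So T=6.
Step 3. [I] I is the leading digit of a 6-digit sum of two 5-digit numbers; the final carry is exactly 1, so I=1.
Step 4. [col 1: R + T ≡ Z (mod 10)] from column 1 (T=6, Z=4, carry-in 0, digits 1,4,6 already taken and all letters distinct): R must equal 8, so R=8.
Step 5. [col 2: R + R ≡ K (mod 10)] column 2: given R=8, carry-in 1, and digits 1,4,6,8 already taken and all letters distinct, R+R≡K (mod 10) forces K=7 ⇒ K=7.
Step 6. [col 3: G + I ≡ X (mod 10)] several values work for X in column 3 (G + I ≡ X (mod 10), carry-in 1); try X=2. So X=2.
Step 7. [col 3: G + I ≡ X (mod 10)] in column 3 we have G+I≡X with carry-in 1; given I=1, X=2 and digits 1,2,4,6,7,8 already taken and all letters distinct, that pins G to 0. So G=0.
Step 8. [col 4: O + O ≡ G (mod 10)] column 4: given G=0, carry-in 0, and digits 0,1,2,4,6,7,8 already taken and all letters distinct, O+O≡G (mod 10) forces O=5 ⇒ O=5.

Answer: G=0, I=1, K=7, O=5, R=8, T=6, X=2, Z=4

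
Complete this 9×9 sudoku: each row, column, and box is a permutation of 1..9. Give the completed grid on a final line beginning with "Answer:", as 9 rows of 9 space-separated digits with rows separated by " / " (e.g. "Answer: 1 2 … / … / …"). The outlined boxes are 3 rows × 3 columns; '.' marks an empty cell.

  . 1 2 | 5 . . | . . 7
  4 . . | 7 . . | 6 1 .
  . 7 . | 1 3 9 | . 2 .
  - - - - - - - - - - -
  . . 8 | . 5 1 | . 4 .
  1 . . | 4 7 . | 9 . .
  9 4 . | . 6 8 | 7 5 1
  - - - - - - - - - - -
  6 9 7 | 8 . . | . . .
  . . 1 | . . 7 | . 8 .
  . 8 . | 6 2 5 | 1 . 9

Step 1. [r7c8∈{3}] r7c8 has the single candidate 3, so r7c8=3.
Step 2. [r6c3∈{3}] r6c3 is down to just 3 ⇒ r6c3=3.
Step 3. [r5c9∈{2,3,6,8}] across row 5, 8 lands solely at r5c9 ⇒ r5c9=8.
Step 4. [r7c6∈{4}] r7c6 is down to just 4. So r7c6=4.
Step 5. [r8c4∈{3,9}] across box 8, 3 lands solely at r8c4, so r8c4=3.
Step 6. [r8c9∈{2,4,5,6}] across row 8, 6 lands solely at r8c9, so r8c9=6.
Step 7. [r8c7∈{2,4,5}] r8c7 is the only open cell in row 8 admitting 4. So r8c7=4.
Step 8. [r2c2∈{3,5}] 3 has one home in col 2: r2c2. So r2c2=3.
Step 9. [r2c9∈{5}] nothing but 5 survives at r2c9, so r2c9=5.
Step 10. [r1c1∈{8}] only 8 remains possible at r1c1 ⇒ r1c1=8.
Step 11. [r4c2∈{2,6}] row 4 places 6 nowhere but r4c2 ⇒ r4c2=6.
Step 12. [r5c3∈{5}] only 5 remains possible at r5c3. So r5c3=5.
Step 13. [r5c2∈{2}] r5c2's peers cover all but 2, so r5c2=2.
Step 14. [r7c9∈{2}] r7c9's peers cover all but 2. So r7c9=2.
Step 15. [r4c7∈{2,3}] col 7 places 2 nowhere but r4c7. So r4c7=2.
Step 16. [r8c2∈{5}] r8c2 is down to just 5. So r8c2=5.
Step 17. [r9c3∈{4}] r9c3's peers cover all but 4 ⇒ r9c3=4.
Step 18. [r8c1∈{2}] r8c1 is down to just 2, so r8c1=2.
Step 19. [r1c6∈{6}] only 6 remains possible at r1c6. So r1c6=6.
Step 20. [r4c1∈{7}] r4c1 is down to just 7, so r4c1=7.
Step 21. [r3c3∈{6}] r3c3 is down to just 6 ⇒ r3c3=6.
Step 22. [r7c5∈{1}] r7c5 has the single candidate 1. So r7c5=1.
Step 23. [r1c8∈{9}] only 9 remains possible at r1c8. So r1c8=9.
Step 24. [r3c7∈{8}] r3c7 has the single candidate 8, so r3c7=8.
Step 25. [r3c9∈{4}] r3c9 has the single candidate 4. So r3c9=4.
Step 26. [r3c1∈{5}] r3c1 has the single candidate 5 ⇒ r3c1=5.
Step 27. [r2c5∈{8}] r2c5 is down to just 8 ⇒ r2c5=8.
Step 28. [r9c1∈{3}] only 3 remains possible at r9c1 ⇒ r9c1=3.
Step 29. [r1c7∈{3}] r1c7's peers cover all but 3 ⇒ r1c7=3.
Step 30. [r6c4∈{2}] only 2 remains possible at r6c4, so r6c4=2.
Step 31. [r4c4∈{9}] r4c4 is down to just 9, so r4c4=9.
Step 32. [r2c6∈{2}] nothing but 2 survives at r2c6 ⇒ r2c6=2.
Step 33. [r7c7∈{5}] r7c7 is down to just 5, so r7c7=5.
Step 34. [r1c5∈{4}] r1c5's peers cover all but 4. So r1c5=4.
Step 35. [r9c8∈{7}] nothing but 7 survives at r9c8, so r9c8=7.
Step 36. [r4c9∈{3}] r4c9 has the single candidate 3. So r4c9=3.
Step 37. [r8c5∈{9}] r8c5's peers cover all but 9, so r8c5=9.
Step 38. [r5c6∈{3}] r5c6 has the single candidate 3 ⇒ r5c6=3.
Step 39. [r2c3∈{9}] r2c3's peers cover all but 9. So r2c3=9.
Step 40. [r5c8∈{6}] only 6 remains possible at r5c8, so r5c8=6.

Answer: 8 1 2 5 4 6 3 9 7 / 4 3 9 7 8 2 6 1 5 / 5 7 6 1 3 9 8 2 4 / 7 6 8 9 5 1 2 4 3 / 1 2 5 4 7 3 9 6 8 / 9 4 3 2 6 8 7 5 1 / 6 9 7 8 1 4 5 3 2 / 2 5 1 3 9 7 4 8 6 / 3 8 4 6 2 5 1 7 9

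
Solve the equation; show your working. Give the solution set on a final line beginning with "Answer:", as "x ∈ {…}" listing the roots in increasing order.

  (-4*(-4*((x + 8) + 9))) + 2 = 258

Step 1. [(-4*(-4*((x + 8) + 9))) + 2 = 258] peel the +2: subtract 2 from each side, so sub: -4*(-4*((x + 8) + 9)) = 256.
Step 2. [-4*(-4*((x + 8) + 9)) = 256] -4·(inner) — divide through by -4. So div: -4*((x + 8) + 9) = -64.
Step 3. [-4*((x + 8) + 9) = -64] LHS = -4·(…); ÷-4 both sides ⇒ div: (x + 8) + 9 = 16.
Step 4. [(x + 8) + 9 = 16] +9 is outermost — subtract 9 both sides. So sub: x + 8 = 7.
Step 5. [x + 8 = 7] subtract 8: x sits inside (… + 8), so sub: x = -1.

Answer: x ∈ {-1}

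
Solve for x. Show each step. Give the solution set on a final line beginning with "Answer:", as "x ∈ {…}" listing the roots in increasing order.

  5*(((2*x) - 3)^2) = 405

Step 1. [5*(((2*x) - 3)^2) = 405] LHS = 5·(…); ÷5 both sides. So div: ((2*x) - 3)^2 = 81.
Step 2. [((2*x) - 3)^2 = 81] LHS squared, RHS 81 ≥ 0: apply √ (±), so sqrt: (2*x) - 3 = 9 or -9.
Step 3. [(2*x) - 3 = 9 or -9] 3 comes off first (add 3). So sub: 2*x = 12 or -6.
Step 4. [2*x = 12 or -6] divide by the outer 2. So div: x = 6 or -3.

Answer: x ∈ {-3, 6}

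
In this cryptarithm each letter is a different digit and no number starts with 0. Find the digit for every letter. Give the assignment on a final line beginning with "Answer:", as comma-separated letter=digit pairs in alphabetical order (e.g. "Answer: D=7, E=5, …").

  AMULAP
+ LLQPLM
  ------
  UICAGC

Step 1. [col 1: P + M ≡ C (mod 10)] column 1 (P + M ≡ C (mod 10), carry-in 0) doesn't pin P yet; pick P=9 and continue. So P=9.
Step 2. [col 1: P + M ≡ C (mod 10)] several values work for C in column 1 (P + M ≡ C (mod 10), carry-in 0); try C=0 ⇒ C=0.
Step 3. [col 1: P + M ≡ C (mod 10)] from column 1 (P=9, C=0, carry-in 0, digits 0,9 already taken and all letters distinct): M must equal 1 ⇒ M=1.
Step 4. [col 2: A + L ≡ G (mod 10)] column 2 (A + L ≡ G (mod 10), carry-in 1) doesn't pin A yet; pick A=3 and continue. So A=3.
Step 5. [col 2: A + L ≡ G (mod 10)] several values work for L in column 2 (A + L ≡ G (mod 10), carry-in 1); try L=4. So L=4.
Step 6. [col 2: A + L ≡ G (mod 10)] from column 2 (A=3, L=4, carry-in 1, digits 0,1,3,4,9 already taken and all letters distinct): G must equal 8, so G=8.
Step 7. [col 4: U + Q ≡ C (mod 10)] no forcing yet in column 4 (carry-in 1); Q=2 is free and consistent — try it, so Q=2.
Step 8. [col 4: U + Q ≡ C (mod 10)] in column 4 we have U+Q≡C with carry-in 1; given Q=2, C=0 and digits 0,1,2,3,4,8,9 already taken and all letters distinct, that pins U to 7. So U=7.
Step 9. [col 5: M + L ≡ I (mod 10)] column 5: given M=1, L=4, carry-in 1, and digits 0,1,2,3,4,7,8,9 already taken and all letters distinct, M+L≡I (mod 10) forces I=6 ⇒ I=6.

Answer: A=3, C=0, G=8, I=6, L=4, M=1, P=9, Q=2, U=7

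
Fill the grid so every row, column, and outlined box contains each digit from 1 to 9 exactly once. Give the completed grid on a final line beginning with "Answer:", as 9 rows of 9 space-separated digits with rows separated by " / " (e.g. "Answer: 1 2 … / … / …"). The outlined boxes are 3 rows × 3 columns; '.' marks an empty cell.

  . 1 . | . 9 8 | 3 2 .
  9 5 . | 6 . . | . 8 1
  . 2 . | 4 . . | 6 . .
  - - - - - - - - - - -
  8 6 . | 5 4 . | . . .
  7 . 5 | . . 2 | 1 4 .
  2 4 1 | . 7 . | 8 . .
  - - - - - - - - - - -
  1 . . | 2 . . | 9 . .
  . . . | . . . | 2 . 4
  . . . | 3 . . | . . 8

Step 1. [r9c7∈{5,7}] in col 7, 5 fits only at r9c7. So r9c7=5.
Step 2. [r8c4∈{1,7,8,9}] in col 4, 1 fits only at r8c4, so r8c4=1.
Step 3. [r9c5∈{6}] only 6 remains possible at r9c5. So r9c5=6.
Step 4. [r3c1∈{3}] r3c1 is down to just 3 ⇒ r3c1=3.
Step 5. [r6c4∈{9}] r6c4 is down to just 9. So r6c4=9.
Step 6. [r5c9∈{3,6,9}] across row 5, 6 lands solely at r5c9 ⇒ r5c9=6.
Step 7. [r5c2∈{3,9}] 9 has one home in row 5: r5c2. So r5c2=9.
Step 8. [r9c2∈{7}] nothing but 7 survives at r9c2. So r9c2=7.
Step 9. [r4c3∈{3}] nothing but 3 survives at r4c3, so r4c3=3.
Step 10. [r1c4∈{7}] nothing but 7 survives at r1c4, so r1c4=7.
Step 11. [r9c1∈{4}] nothing but 4 survives at r9c1, so r9c1=4.
Step 12. [r3c3∈{7,8}] r3c3 is the only open cell in row 3 admitting 8. So r3c3=8.
Step 13. [r7c3∈{6}] r7c3 has the single candidate 6, so r7c3=6.
Step 14. [r1c9∈{5}] r1c9's peers cover all but 5, so r1c9=5.
Step 15. [r4c7∈{7}] only 7 remains possible at r4c7 ⇒ r4c7=7.
Step 16. [r5c5∈{3,8}] row 5 places 3 nowhere but r5c5 ⇒ r5c5=3.
Step 17. [r6c9∈{3}] r6c9's peers cover all but 3 ⇒ r6c9=3.
Step 18. [r7c9∈{7}] r7c9 has the single candidate 7, so r7c9=7.
Step 19. [r9c6∈{9}] only 9 remains possible at r9c6, so r9c6=9.
Step 20. [r4c8∈{9}] only 9 remains possible at r4c8, so r4c8=9.
Step 21. [r7c8∈{3}] r7c8 is down to just 3. So r7c8=3.
Step 22. [r8c1∈{5}] only 5 remains possible at r8c1, so r8c1=5.
Step 23. [r3c5∈{1,5}] r3c5 is the only open cell in col 5 admitting 1, so r3c5=1.
Step 24. [r7c2∈{8}] r7c2 has the single candidate 8, so r7c2=8.
Step 25. [r2c7∈{4}] r2c7's peers cover all but 4 ⇒ r2c7=4.
Step 26. [r3c6∈{5}] r3c6's peers cover all but 5. So r3c6=5.
Step 27. [r8c6∈{7}] r8c6 has the single candidate 7 ⇒ r8c6=7.
Step 28. [r6c8∈{5}] nothing but 5 survives at r6c8, so r6c8=5.
Step 29. [r5c4∈{8}] r5c4 has the single candidate 8 ⇒ r5c4=8.
Step 30. [r9c8∈{1}] r9c8 is down to just 1, so r9c8=1.
Step 31. [r8c5∈{8}] nothing but 8 survives at r8c5, so r8c5=8.
Step 32. [r6c6∈{6}] r6c6's peers cover all but 6 ⇒ r6c6=6.
Step 33. [r7c6∈{4}] r7c6 has the single candidate 4 ⇒ r7c6=4.
Step 34. [r3c8∈{7}] nothing but 7 survives at r3c8. So r3c8=7.
Step 35. [r2c6∈{3}] r2c6's peers cover all but 3 ⇒ r2c6=3.
Step 36. [r9c3∈{2}] only 2 remains possible at r9c3. So r9c3=2.
Step 37. [r8c3∈{9}] only 9 remains possible at r8c3 ⇒ r8c3=9.
Step 38. [r1c3∈{4}] r1c3 is down to just 4 ⇒ r1c3=4.
Step 39. [r8c2∈{3}] r8c2 is down to just 3, so r8c2=3.
Step 40. [r4c9∈{2}] r4c9 is down to just 2, so r4c9=2.
Step 41. [r7c5∈{5}] r7c5 has the single candidate 5. So r7c5=5.
Step 42. [r2c5∈{2}] r2c5's peers cover all but 2, so r2c5=2.
Step 43. [r2c3∈{7}] nothing but 7 survives at r2c3. So r2c3=7.
Step 44. [r8c8∈{6}] r8c8's peers cover all but 6, so r8c8=6.
Step 45. [r1c1∈{6}] r1c1 has the single candidate 6 ⇒ r1c1=6.
Step 46. [r3c9∈{9}] r3c9 has the single candidate 9 ⇒ r3c9=9.
Step 47. [r4c6∈{1}] only 1 remains possible at r4c6 ⇒ r4c6=1.

Answer: 6 1 4 7 9 8 3 2 5 / 9 5 7 6 2 3 4 8 1 / 3 2 8 4 1 5 6 7 9 / 8 6 3 5 4 1 7 9 2 / 7 9 5 8 3 2 1 4 6 / 2 4 1 9 7 6 8 5 3 / 1 8 6 2 5 4 9 3 7 / 5 3 9 1 8 7 2 6 4 / 4 7 2 3 6 9 5 1 8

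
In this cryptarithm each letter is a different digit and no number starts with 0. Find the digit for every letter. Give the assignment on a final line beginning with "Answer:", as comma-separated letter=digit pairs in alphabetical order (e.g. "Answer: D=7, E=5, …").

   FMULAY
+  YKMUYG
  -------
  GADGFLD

Step 1. [col 1: Y + G ≡ D (mod 10)] several values work for D in column 1 (Y + G ≡ D (mod 10), carry-in 0); try D=8, so D=8.
Step 2. [col 1: Y + G ≡ D (mod 10)] several values work for G in column 1 (Y + G ≡ D (mod 10), carry-in 0); try G=1. So G=1.
Step 3. [col 1: Y + G ≡ D (mod 10)] from column 1 (G=1, D=8, carry-in 0, digits 1,8 already taken and all letters distinct): Y must equal 7. So Y=7.
Step 4. [col 2: A + Y ≡ L (mod 10)] column 2 (A + Y ≡ L (mod 10), carry-in 0) doesn't pin L yet; pick L=9 and continue, so L=9.
Step 5. [col 2: A + Y ≡ L (mod 10)] column 2: given Y=7, L=9, carry-in 0, and digits 1,7,8,9 already taken and all letters distinct, A+Y≡L (mod 10) forces A=2, so A=2.
Step 6. [col 3: L + U ≡ F (mod 10)] several values work for U in column 3 (L + U ≡ F (mod 10), carry-in 0); try U=6, so U=6.
Step 7. [col 3: L + U ≡ F (mod 10)] in column 3 we have L+U≡F with carry-in 0; given L=9, U=6 and digits 1,2,6,7,8,9 already taken and all letters distinct, that pins F to 5. So F=5.
Step 8. [col 4: U + M ≡ G (mod 10)] from column 4 (U=6, G=1, carry-in 1, digits 1,2,5,6,7,8,9 already taken and all letters distinct): M must equal 4. So M=4.
Step 9. [col 5: M + K ≡ D (mod 10)] column 5 reads M+K+carry(1)=D with M=4, D=8; with digits 1,2,4,5,6,7,8,9 already taken and all letters distinct, the only value for K is 3. So K=3.

Answer: A=2, D=8, F=5, G=1, K=3, L=9, M=4, U=6, Y=7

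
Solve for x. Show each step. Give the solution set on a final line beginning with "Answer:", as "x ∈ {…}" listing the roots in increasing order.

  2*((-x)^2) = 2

Step 1. [2*((-x)^2) = 2] LHS = 2·(…); ÷2 both sides, so div: (-x)^2 = 1.
Step 2. [(-x)^2 = 1] LHS squared, RHS 1 ≥ 0: apply √ (±), so sqrt: -x = 1 or -1.
Step 3. [-x = 1 or -1] flip signs both sides. So neg: x = -1 or 1.

Answer: x ∈ {-1, 1}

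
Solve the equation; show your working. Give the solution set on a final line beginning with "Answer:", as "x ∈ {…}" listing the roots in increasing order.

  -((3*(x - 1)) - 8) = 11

Step 1. [-((3*(x - 1)) - 8) = 11] leading − — multiply by −1, so neg: (3*(x - 1)) - 8 = -11.
Step 2. [(3*(x - 1)) - 8 = -11] 8 comes off first (add 8), so sub: 3*(x - 1) = -3.
Step 3. [3*(x - 1) = -3] leading coefficient 3: divide by 3. So div: x - 1 = -1.
Step 4. [x - 1 = -1] the outer -1 inverts by adding 1, so sub: x = 0.

Answer: x ∈ {0}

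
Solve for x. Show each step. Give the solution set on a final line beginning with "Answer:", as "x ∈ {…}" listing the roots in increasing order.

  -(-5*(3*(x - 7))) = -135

Step 1. [-(-5*(3*(x - 7))) = -135] flip signs both sides. So neg: -5*(3*(x - 7)) = 135.
Step 2. [-5*(3*(x - 7)) = 135] leading coefficient -5: divide by -5, so div: 3*(x - 7) = -27.
Step 3. [3*(x - 7) = -27] divide by the outer 3. So div: x - 7 = -9.
Step 4. [x - 7 = -9] -7 is outermost — add 7 both sides. So sub: x = -2.

Answer: x ∈ {-2}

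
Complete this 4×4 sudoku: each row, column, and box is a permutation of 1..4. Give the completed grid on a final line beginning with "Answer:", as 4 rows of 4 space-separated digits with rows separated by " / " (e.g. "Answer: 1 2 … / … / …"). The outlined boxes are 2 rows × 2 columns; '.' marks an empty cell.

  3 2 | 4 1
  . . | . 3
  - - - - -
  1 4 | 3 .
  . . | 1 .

Step 1. [r4c4∈{2,4}] row 4 places 4 nowhere but r4c4, so r4c4=4.
Step 2. [r2c2∈{1}] r2c2 is down to just 1 ⇒ r2c2=1.
Step 3. [r2c1∈{4}] only 4 remains possible at r2c1 ⇒ r2c1=4.
Step 4. [r3c4∈{2}] r3c4 is down to just 2. So r3c4=2.
Step 5. [r4c1∈{2}] r4c1 has the single candidate 2. So r4c1=2.
Step 6. [r4c2∈{3}] r4c2's peers cover all but 3 ⇒ r4c2=3.
Step 7. [r2c3∈{2}] r2c3 is down to just 2. So r2c3=2.

Answer: 3 2 4 1 / 4 1 2 3 / 1 4 3 2 / 2 3 1 4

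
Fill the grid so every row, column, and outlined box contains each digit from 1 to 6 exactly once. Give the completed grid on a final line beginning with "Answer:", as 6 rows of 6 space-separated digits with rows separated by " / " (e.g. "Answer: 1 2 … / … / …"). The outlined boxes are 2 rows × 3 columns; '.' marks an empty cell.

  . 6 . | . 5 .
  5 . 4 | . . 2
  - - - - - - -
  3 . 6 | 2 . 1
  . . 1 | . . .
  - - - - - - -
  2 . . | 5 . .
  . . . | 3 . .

Step 1. [r4c1∈{4}] r4c1 has the single candidate 4. So r4c1=4.
Step 2. [r6c5∈{1,2,4,6}] in row 6, 2 fits only at r6c5, so r6c5=2.
Step 3. [r5c5∈{1,4,6}] in box 6, 1 fits only at r5c5 ⇒ r5c5=1.
Step 4. [r4c6∈{3,5,6}] across col 6, 5 lands solely at r4c6. So r4c6=5.
Step 5. [r1c6∈{3,4}] 3 has one home in col 6: r1c6 ⇒ r1c6=3.
Step 6. [r1c1∈{1}] nothing but 1 survives at r1c1 ⇒ r1c1=1.
Step 7. [r5c6∈{4,6}] row 5 places 6 nowhere but r5c6, so r5c6=6.
Step 8. [r6c2∈{1,4,5}] r6c2 is the only open cell in row 6 admitting 1. So r6c2=1.
Step 9. [r2c5∈{6}] nothing but 6 survives at r2c5 ⇒ r2c5=6.
Step 10. [r2c2∈{3}] r2c2 is down to just 3, so r2c2=3.
Step 11. [r4c5∈{3}] nothing but 3 survives at r4c5. So r4c5=3.
Step 12. [r6c1∈{6}] r6c1 is down to just 6. So r6c1=6.
Step 13. [r5c3∈{3}] only 3 remains possible at r5c3, so r5c3=3.
Step 14. [r1c3∈{2}] r1c3 is down to just 2, so r1c3=2.
Step 15. [r1c4∈{4}] only 4 remains possible at r1c4 ⇒ r1c4=4.
Step 16. [r3c2∈{5}] nothing but 5 survives at r3c2, so r3c2=5.
Step 17. [r5c2∈{4}] only 4 remains possible at r5c2. So r5c2=4.
Step 18. [r4c2∈{2}] only 2 remains possible at r4c2. So r4c2=2.
Step 19. [r3c5∈{4}] only 4 remains possible at r3c5, so r3c5=4.
Step 20. [r4c4∈{6}] only 6 remains possible at r4c4, so r4c4=6.
Step 21. [r6c6∈{4}] nothing but 4 survives at r6c6. So r6c6=4.
Step 22. [r6c3∈{5}] r6c3's peers cover all but 5. So r6c3=5.
Step 23. [r2c4∈{1}] r2c4 is down to just 1. So r2c4=1.

Answer: 1 6 2 4 5 3 / 5 3 4 1 6 2 / 3 5 6 2 4 1 / 4 2 1 6 3 5 / 2 4 3 5 1 6 / 6 1 5 3 2 4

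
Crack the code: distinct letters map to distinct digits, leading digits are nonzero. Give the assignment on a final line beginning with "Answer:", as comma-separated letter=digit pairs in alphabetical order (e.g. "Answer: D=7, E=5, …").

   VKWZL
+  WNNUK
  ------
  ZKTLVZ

Step 1. [col 1: L + K ≡ Z (mod 10)] no forcing yet in column 1 (carry-in 0); K=2 is free and consistent — try it ⇒ K=2.
Step 2. [col 1: L + K ≡ Z (mod 10)] column 1 (L + K ≡ Z (mod 10), carry-in 0) doesn't pin Z yet; pick Z=1 and continue ⇒ Z=1.
Step 3. [col 1: L + K ≡ Z (mod 10)] in column 1 we have L+K≡Z with carry-in 0; given K=2, Z=1 and digits 1,2 already taken and all letters distinct, that pins L to 9. So L=9.
Step 4. [col 2: Z + U ≡ V (mod 10)] no forcing yet in column 2 (carry-in 1); V=8 is free and consistent — try it. So V=8.
Step 5. [col 2: Z + U ≡ V (mod 10)] column 2: given Z=1, V=8, carry-in 1, and digits 1,2,8,9 already taken and all letters distinct, Z+U≡V (mod 10) forces U=6, so U=6.
Step 6. [col 3: W + N ≡ L (mod 10)] several values work for N in column 3 (W + N ≡ L (mod 10), carry-in 0); try N=5 ⇒ N=5.
Step 7. [col 3: W + N ≡ L (mod 10)] in column 3 we have W+N≡L with carry-in 0; given N=5, L=9 and digits 1,2,5,6,8,9 already taken and all letters distinct, that pins W to 4, so W=4.
Step 8. [col 4: K + N ≡ T (mod 10)] in column 4 we have K+N≡T with carry-in 0; given K=2, N=5 and digits 1,2,4,5,6,8,9 already taken and all letters distinct, that pins T to 7. So T=7.

Answer: K=2, L=9, N=5, T=7, U=6, V=8, W=4, Z=1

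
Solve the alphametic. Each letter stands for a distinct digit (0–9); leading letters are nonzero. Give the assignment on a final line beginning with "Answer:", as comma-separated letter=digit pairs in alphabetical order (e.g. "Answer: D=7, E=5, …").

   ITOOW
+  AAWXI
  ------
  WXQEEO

Step 1. [col 1: W + I ≡ O (mod 10)] I=7 is one option consistent with column 1 (W + I ≡ O (mod 10), carry-in 0) — take it, so I=7.
Step 2. [col 1: W + I ≡ O (mod 10)] several values work for W in column 1 (W + I ≡ O (mod 10), carry-in 0); try W=1, so W=1.
Step 3. [col 1: W + I ≡ O (mod 10)] column 1: given W=1, I=7, carry-in 0, and digits 1,7 already taken and all letters distinct, W+I≡O (mod 10) forces O=8, so O=8.
Step 4. [col 2: O + X ≡ E (mod 10)] several values work for X in column 2 (O + X ≡ E (mod 10), carry-in 0); try X=2 ⇒ X=2.
Step 5. [col 2: O + X ≡ E (mod 10)] in column 2 we have O+X≡E with carry-in 0; given O=8, X=2 and digits 1,2,7,8 already taken and all letters distinct, that pins E to 0 ⇒ E=0.
Step 6. [col 4: T + A ≡ Q (mod 10)] in column 4 we have T+A≡Q with carry-in 1; given nothing yet and digits 0,1,2,7,8 already taken and all letters distinct, that pins Q to 9, so Q=9.
Step 7. [col 4: T + A ≡ Q (mod 10)] no forcing yet in column 4 (carry-in 1); A=5 is free and consistent — try it. So A=5.
Step 8. [col 4: T + A ≡ Q (mod 10)] from column 4 (A=5, Q=9, carry-in 1, digits 0,1,2,5,7,8,9 already taken and all letters distinct): T must equal 3. So T=3.

Answer: A=5, E=0, I=7, O=8, Q=9, T=3, W=1, X=2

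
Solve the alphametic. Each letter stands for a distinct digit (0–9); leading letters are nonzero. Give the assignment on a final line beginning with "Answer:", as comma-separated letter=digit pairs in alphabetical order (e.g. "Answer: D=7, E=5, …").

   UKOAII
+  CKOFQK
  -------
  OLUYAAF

Step 1. [col 1: I + K ≡ F (mod 10)] I=7 is one option consistent with column 1 (I + K ≡ F (mod 10), carry-in 0) — take it ⇒ I=7.
Step 2. [O] O is the leading digit of a 7-digit sum of two 6-digit numbers; the final carry is exactly 1, so O=1.
Step 3. [col 1: I + K ≡ F (mod 10)] column 1 (I + K ≡ F (mod 10), carry-in 0) doesn't pin F yet; pick F=9 and continue ⇒ F=9.
Step 4. [col 1: I + K ≡ F (mod 10)] from column 1 (I=7, F=9, carry-in 0, digits 1,7,9 already taken and all letters distinct): K must equal 2 ⇒ K=2.
Step 5. [col 2: I + Q ≡ A (mod 10)] column 2 (I + Q ≡ A (mod 10), carry-in 0) doesn't pin Q yet; pick Q=8 and continue. So Q=8.
Step 6. [col 2: I + Q ≡ A (mod 10)] column 2 reads I+Q+carry(0)=A with I=7, Q=8; with digits 1,2,7,8,9 already taken and all letters distinct, the only value for A is 5 ⇒ A=5.
Step 7. [col 4: O + O ≡ Y (mod 10)] column 4 reads O+O+carry(1)=Y with O=1; with digits 1,2,5,7,8,9 already taken and all letters distinct, the only value for Y is 3 ⇒ Y=3.
Step 8. [col 5: K + K ≡ U (mod 10)] column 5: given K=2, carry-in 0, and digits 1,2,3,5,7,8,9 already taken and all letters distinct, K+K≡U (mod 10) forces U=4, so U=4.
Step 9. [col 6: U + C ≡ L (mod 10)] column 6: given U=4, carry-in 0, and digits 1,2,3,4,5,7,8,9 already taken and all letters distinct, U+C≡L (mod 10) forces C=6 ⇒ C=6.
Step 10. [col 6: U + C ≡ L (mod 10)] from column 6 (U=4, C=6, carry-in 0, digits 1,2,3,4,5,6,7,8,9 already taken and all letters distinct): L must equal 0 ⇒ L=0.

Answer: A=5, C=6, F=9, I=7, K=2, L=0, O=1, Q=8, U=4, Y=3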